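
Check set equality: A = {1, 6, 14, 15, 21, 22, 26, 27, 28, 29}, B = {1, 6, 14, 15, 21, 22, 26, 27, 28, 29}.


Two sets are equal iff they have exactly the same elements.
A = {1, 6, 14, 15, 21, 22, 26, 27, 28, 29}
B = {1, 6, 14, 15, 21, 22, 26, 27, 28, 29}
Same elements → A = B

Yes, A = B


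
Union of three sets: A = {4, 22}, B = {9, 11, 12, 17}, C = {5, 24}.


A ∪ B = {4, 9, 11, 12, 17, 22}
(A ∪ B) ∪ C = {4, 5, 9, 11, 12, 17, 22, 24}

A ∪ B ∪ C = {4, 5, 9, 11, 12, 17, 22, 24}


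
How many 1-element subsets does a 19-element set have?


C(n,k) = n! / (k!(n-k)!)
C(19,1) = 19! / (1!18!)
= 19

C(19,1) = 19


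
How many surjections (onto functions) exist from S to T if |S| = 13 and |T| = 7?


n = |S| = 13, k = |T| = 7. Surjections via inclusion-exclusion:
S(n,k) = Σ(-1)^i × C(k,i) × (k-i)^n, i=0 to k
i=0: (-1)^0×C(7,0)×7^13 = 96889010407
i=1: (-1)^1×C(7,1)×6^13 = -91424858112
i=2: (-1)^2×C(7,2)×5^13 = 25634765625
i=3: (-1)^3×C(7,3)×4^13 = -2348810240
i=4: (-1)^4×C(7,4)×3^13 = 55801305
i=5: (-1)^5×C(7,5)×2^13 = -172032
i=6: (-1)^6×C(7,6)×1^13 = 7
i=7: (-1)^7×C(7,7)×0^13 = 0
Total = 28805736960

Number of surjections = 28805736960


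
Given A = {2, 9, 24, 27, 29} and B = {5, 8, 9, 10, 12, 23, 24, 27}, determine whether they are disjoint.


Disjoint means A ∩ B = ∅.
A ∩ B = {9, 24, 27}
A ∩ B ≠ ∅, so A and B are NOT disjoint.

No, A and B are not disjoint (A ∩ B = {9, 24, 27})


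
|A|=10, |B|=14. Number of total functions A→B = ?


Each of |A| = 10 inputs maps to any of |B| = 14 outputs.
# functions = |B|^|A| = 14^10
= 289254654976

Number of functions = 289254654976


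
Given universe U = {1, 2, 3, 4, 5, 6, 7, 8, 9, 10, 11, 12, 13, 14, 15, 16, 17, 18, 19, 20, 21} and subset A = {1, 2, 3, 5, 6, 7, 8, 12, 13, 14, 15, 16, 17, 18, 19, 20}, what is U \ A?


Aᶜ = U \ A = elements in U but not in A
U = {1, 2, 3, 4, 5, 6, 7, 8, 9, 10, 11, 12, 13, 14, 15, 16, 17, 18, 19, 20, 21}
A = {1, 2, 3, 5, 6, 7, 8, 12, 13, 14, 15, 16, 17, 18, 19, 20}
Aᶜ = {4, 9, 10, 11, 21}

Aᶜ = {4, 9, 10, 11, 21}


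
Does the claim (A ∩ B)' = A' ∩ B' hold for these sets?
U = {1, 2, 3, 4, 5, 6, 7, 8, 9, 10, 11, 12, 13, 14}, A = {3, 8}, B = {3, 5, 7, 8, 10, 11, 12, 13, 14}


LHS: A ∩ B = {3, 8}
(A ∩ B)' = U \ (A ∩ B) = {1, 2, 4, 5, 6, 7, 9, 10, 11, 12, 13, 14}
A' = {1, 2, 4, 5, 6, 7, 9, 10, 11, 12, 13, 14}, B' = {1, 2, 4, 6, 9}
Claimed RHS: A' ∩ B' = {1, 2, 4, 6, 9}
Identity is INVALID: LHS = {1, 2, 4, 5, 6, 7, 9, 10, 11, 12, 13, 14} but the RHS claimed here equals {1, 2, 4, 6, 9}. The correct form is (A ∩ B)' = A' ∪ B'.

Identity is invalid: (A ∩ B)' = {1, 2, 4, 5, 6, 7, 9, 10, 11, 12, 13, 14} but A' ∩ B' = {1, 2, 4, 6, 9}. The correct De Morgan law is (A ∩ B)' = A' ∪ B'.


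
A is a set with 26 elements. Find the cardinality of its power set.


Number of subsets = 2^n
= 2^26
= 67108864

|P(A)| = 67108864


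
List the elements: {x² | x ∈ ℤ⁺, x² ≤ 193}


Checking each candidate:
Condition: positive perfect squares ≤ 193
Result = {1, 4, 9, 16, 25, 36, 49, 64, 81, 100, 121, 144, 169}

{1, 4, 9, 16, 25, 36, 49, 64, 81, 100, 121, 144, 169}


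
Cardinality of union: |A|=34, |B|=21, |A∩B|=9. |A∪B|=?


|A ∪ B| = |A| + |B| - |A ∩ B|
= 34 + 21 - 9
= 46

|A ∪ B| = 46


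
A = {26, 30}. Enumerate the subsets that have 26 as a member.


A subset of A contains 26 iff the remaining 1 elements form any subset of A \ {26}.
Count: 2^(n-1) = 2^1 = 2
Subsets containing 26: {26}, {26, 30}

Subsets containing 26 (2 total): {26}, {26, 30}


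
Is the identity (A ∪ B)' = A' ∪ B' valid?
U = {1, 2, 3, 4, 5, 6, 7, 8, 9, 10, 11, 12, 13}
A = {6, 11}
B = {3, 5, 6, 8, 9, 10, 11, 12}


LHS: A ∪ B = {3, 5, 6, 8, 9, 10, 11, 12}
(A ∪ B)' = U \ (A ∪ B) = {1, 2, 4, 7, 13}
A' = {1, 2, 3, 4, 5, 7, 8, 9, 10, 12, 13}, B' = {1, 2, 4, 7, 13}
Claimed RHS: A' ∪ B' = {1, 2, 3, 4, 5, 7, 8, 9, 10, 12, 13}
Identity is INVALID: LHS = {1, 2, 4, 7, 13} but the RHS claimed here equals {1, 2, 3, 4, 5, 7, 8, 9, 10, 12, 13}. The correct form is (A ∪ B)' = A' ∩ B'.

Identity is invalid: (A ∪ B)' = {1, 2, 4, 7, 13} but A' ∪ B' = {1, 2, 3, 4, 5, 7, 8, 9, 10, 12, 13}. The correct De Morgan law is (A ∪ B)' = A' ∩ B'.


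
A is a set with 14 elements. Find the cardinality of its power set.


Number of subsets = 2^n
= 2^14
= 16384

|P(A)| = 16384


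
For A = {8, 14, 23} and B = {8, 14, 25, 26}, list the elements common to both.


A ∩ B = elements in both A and B
A = {8, 14, 23}
B = {8, 14, 25, 26}
A ∩ B = {8, 14}

A ∩ B = {8, 14}


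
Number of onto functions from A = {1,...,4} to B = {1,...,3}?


n = |A| = 4, k = |B| = 3. Surjections via inclusion-exclusion:
S(n,k) = Σ(-1)^i × C(k,i) × (k-i)^n, i=0 to k
i=0: (-1)^0×C(3,0)×3^4 = 81
i=1: (-1)^1×C(3,1)×2^4 = -48
i=2: (-1)^2×C(3,2)×1^4 = 3
i=3: (-1)^3×C(3,3)×0^4 = 0
Total = 36

Number of surjections = 36


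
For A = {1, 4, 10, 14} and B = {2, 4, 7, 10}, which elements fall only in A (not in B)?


A = {1, 4, 10, 14}
B = {2, 4, 7, 10}
Region: only in A (not in B)
Elements: {1, 14}

Elements only in A (not in B): {1, 14}


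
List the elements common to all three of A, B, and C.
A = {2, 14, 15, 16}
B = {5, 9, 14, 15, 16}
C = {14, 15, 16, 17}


A ∩ B = {14, 15, 16}
(A ∩ B) ∩ C = {14, 15, 16}

A ∩ B ∩ C = {14, 15, 16}


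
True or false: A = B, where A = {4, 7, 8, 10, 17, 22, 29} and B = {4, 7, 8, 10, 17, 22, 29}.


Two sets are equal iff they have exactly the same elements.
A = {4, 7, 8, 10, 17, 22, 29}
B = {4, 7, 8, 10, 17, 22, 29}
Same elements → A = B

Yes, A = B


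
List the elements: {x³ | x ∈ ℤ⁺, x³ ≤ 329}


Checking each candidate:
Condition: positive perfect cubes ≤ 329
Result = {1, 8, 27, 64, 125, 216}

{1, 8, 27, 64, 125, 216}


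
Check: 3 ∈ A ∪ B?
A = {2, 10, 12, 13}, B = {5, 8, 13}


A = {2, 10, 12, 13}, B = {5, 8, 13}
A ∪ B = all elements in A or B
A ∪ B = {2, 5, 8, 10, 12, 13}
Checking if 3 ∈ A ∪ B
3 is not in A ∪ B → False

3 ∉ A ∪ B


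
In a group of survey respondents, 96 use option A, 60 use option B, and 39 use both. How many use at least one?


|A ∪ B| = |A| + |B| - |A ∩ B|
= 96 + 60 - 39
= 117

|A ∪ B| = 117


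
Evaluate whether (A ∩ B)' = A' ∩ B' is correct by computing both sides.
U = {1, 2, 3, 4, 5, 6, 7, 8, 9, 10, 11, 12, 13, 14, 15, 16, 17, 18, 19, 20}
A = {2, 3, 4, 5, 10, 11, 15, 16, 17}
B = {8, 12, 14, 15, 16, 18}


LHS: A ∩ B = {15, 16}
(A ∩ B)' = U \ (A ∩ B) = {1, 2, 3, 4, 5, 6, 7, 8, 9, 10, 11, 12, 13, 14, 17, 18, 19, 20}
A' = {1, 6, 7, 8, 9, 12, 13, 14, 18, 19, 20}, B' = {1, 2, 3, 4, 5, 6, 7, 9, 10, 11, 13, 17, 19, 20}
Claimed RHS: A' ∩ B' = {1, 6, 7, 9, 13, 19, 20}
Identity is INVALID: LHS = {1, 2, 3, 4, 5, 6, 7, 8, 9, 10, 11, 12, 13, 14, 17, 18, 19, 20} but the RHS claimed here equals {1, 6, 7, 9, 13, 19, 20}. The correct form is (A ∩ B)' = A' ∪ B'.

Identity is invalid: (A ∩ B)' = {1, 2, 3, 4, 5, 6, 7, 8, 9, 10, 11, 12, 13, 14, 17, 18, 19, 20} but A' ∩ B' = {1, 6, 7, 9, 13, 19, 20}. The correct De Morgan law is (A ∩ B)' = A' ∪ B'.


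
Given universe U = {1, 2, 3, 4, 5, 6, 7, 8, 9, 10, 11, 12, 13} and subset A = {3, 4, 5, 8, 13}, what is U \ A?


Aᶜ = U \ A = elements in U but not in A
U = {1, 2, 3, 4, 5, 6, 7, 8, 9, 10, 11, 12, 13}
A = {3, 4, 5, 8, 13}
Aᶜ = {1, 2, 6, 7, 9, 10, 11, 12}

Aᶜ = {1, 2, 6, 7, 9, 10, 11, 12}


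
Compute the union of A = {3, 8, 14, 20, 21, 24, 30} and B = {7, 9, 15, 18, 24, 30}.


A ∪ B = all elements in A or B (or both)
A = {3, 8, 14, 20, 21, 24, 30}
B = {7, 9, 15, 18, 24, 30}
A ∪ B = {3, 7, 8, 9, 14, 15, 18, 20, 21, 24, 30}

A ∪ B = {3, 7, 8, 9, 14, 15, 18, 20, 21, 24, 30}


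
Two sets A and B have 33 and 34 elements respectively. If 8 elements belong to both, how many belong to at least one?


|A ∪ B| = |A| + |B| - |A ∩ B|
= 33 + 34 - 8
= 59

|A ∪ B| = 59


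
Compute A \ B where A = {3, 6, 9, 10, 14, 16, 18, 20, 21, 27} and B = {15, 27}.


A \ B = elements in A but not in B
A = {3, 6, 9, 10, 14, 16, 18, 20, 21, 27}
B = {15, 27}
Remove from A any elements in B
A \ B = {3, 6, 9, 10, 14, 16, 18, 20, 21}

A \ B = {3, 6, 9, 10, 14, 16, 18, 20, 21}


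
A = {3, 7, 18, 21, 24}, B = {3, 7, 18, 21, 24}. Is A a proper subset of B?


A ⊂ B requires: A ⊆ B AND A ≠ B.
A ⊆ B? Yes
A = B? Yes
A = B, so A is not a PROPER subset.

No, A is not a proper subset of B


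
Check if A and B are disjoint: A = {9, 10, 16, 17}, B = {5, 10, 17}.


Disjoint means A ∩ B = ∅.
A ∩ B = {10, 17}
A ∩ B ≠ ∅, so A and B are NOT disjoint.

No, A and B are not disjoint (A ∩ B = {10, 17})


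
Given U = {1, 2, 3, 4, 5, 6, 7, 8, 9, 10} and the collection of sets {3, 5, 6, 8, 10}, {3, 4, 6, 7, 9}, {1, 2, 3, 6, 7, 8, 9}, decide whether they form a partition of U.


A partition requires: (1) non-empty parts, (2) pairwise disjoint, (3) union = U
Parts: {3, 5, 6, 8, 10}, {3, 4, 6, 7, 9}, {1, 2, 3, 6, 7, 8, 9}
Union of parts: {1, 2, 3, 4, 5, 6, 7, 8, 9, 10}
U = {1, 2, 3, 4, 5, 6, 7, 8, 9, 10}
All non-empty? True
Pairwise disjoint? False
Covers U? True

No, not a valid partition


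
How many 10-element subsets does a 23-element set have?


C(n,k) = n! / (k!(n-k)!)
C(23,10) = 23! / (10!13!)
= 1144066

C(23,10) = 1144066


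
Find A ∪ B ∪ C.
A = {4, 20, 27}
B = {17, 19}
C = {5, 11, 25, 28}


A ∪ B = {4, 17, 19, 20, 27}
(A ∪ B) ∪ C = {4, 5, 11, 17, 19, 20, 25, 27, 28}

A ∪ B ∪ C = {4, 5, 11, 17, 19, 20, 25, 27, 28}


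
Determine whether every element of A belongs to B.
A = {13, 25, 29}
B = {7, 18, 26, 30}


A ⊆ B means every element of A is in B.
Elements in A not in B: {13, 25, 29}
So A ⊄ B.

No, A ⊄ B


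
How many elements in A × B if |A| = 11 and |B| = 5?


|A × B| = |A| × |B|
= 11 × 5
= 55

|A × B| = 55


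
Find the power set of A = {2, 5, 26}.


|A| = 3, so |P(A)| = 2^3 = 8
Enumerate subsets by cardinality (0 to 3):
∅, {2}, {5}, {26}, {2, 5}, {2, 26}, {5, 26}, {2, 5, 26}

P(A) has 8 subsets: ∅, {2}, {5}, {26}, {2, 5}, {2, 26}, {5, 26}, {2, 5, 26}


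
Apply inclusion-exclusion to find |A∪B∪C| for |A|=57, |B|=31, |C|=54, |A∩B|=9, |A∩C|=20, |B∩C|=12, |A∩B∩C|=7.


|A∪B∪C| = |A|+|B|+|C| - |A∩B|-|A∩C|-|B∩C| + |A∩B∩C|
= 57+31+54 - 9-20-12 + 7
= 142 - 41 + 7
= 108

|A ∪ B ∪ C| = 108


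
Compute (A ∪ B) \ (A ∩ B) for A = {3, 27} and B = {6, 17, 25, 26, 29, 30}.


A △ B = (A \ B) ∪ (B \ A) = elements in exactly one of A or B
A \ B = {3, 27}
B \ A = {6, 17, 25, 26, 29, 30}
A △ B = {3, 6, 17, 25, 26, 27, 29, 30}

A △ B = {3, 6, 17, 25, 26, 27, 29, 30}


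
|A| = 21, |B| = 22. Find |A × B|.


|A × B| = |A| × |B|
= 21 × 22
= 462

|A × B| = 462


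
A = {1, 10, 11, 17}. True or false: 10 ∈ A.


A = {1, 10, 11, 17}
Checking if 10 is in A
10 is in A → True

10 ∈ A


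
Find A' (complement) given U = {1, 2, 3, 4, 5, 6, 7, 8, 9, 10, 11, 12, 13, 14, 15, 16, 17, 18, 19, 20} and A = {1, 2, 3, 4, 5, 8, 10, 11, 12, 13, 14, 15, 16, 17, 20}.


Aᶜ = U \ A = elements in U but not in A
U = {1, 2, 3, 4, 5, 6, 7, 8, 9, 10, 11, 12, 13, 14, 15, 16, 17, 18, 19, 20}
A = {1, 2, 3, 4, 5, 8, 10, 11, 12, 13, 14, 15, 16, 17, 20}
Aᶜ = {6, 7, 9, 18, 19}

Aᶜ = {6, 7, 9, 18, 19}


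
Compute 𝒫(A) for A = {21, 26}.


|A| = 2, so |P(A)| = 2^2 = 4
Enumerate subsets by cardinality (0 to 2):
∅, {21}, {26}, {21, 26}

P(A) has 4 subsets: ∅, {21}, {26}, {21, 26}


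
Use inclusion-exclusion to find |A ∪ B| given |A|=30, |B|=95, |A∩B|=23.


|A ∪ B| = |A| + |B| - |A ∩ B|
= 30 + 95 - 23
= 102

|A ∪ B| = 102


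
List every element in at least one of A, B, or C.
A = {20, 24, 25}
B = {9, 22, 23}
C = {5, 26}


A ∪ B = {9, 20, 22, 23, 24, 25}
(A ∪ B) ∪ C = {5, 9, 20, 22, 23, 24, 25, 26}

A ∪ B ∪ C = {5, 9, 20, 22, 23, 24, 25, 26}


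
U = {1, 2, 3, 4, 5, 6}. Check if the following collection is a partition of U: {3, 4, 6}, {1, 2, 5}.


A partition requires: (1) non-empty parts, (2) pairwise disjoint, (3) union = U
Parts: {3, 4, 6}, {1, 2, 5}
Union of parts: {1, 2, 3, 4, 5, 6}
U = {1, 2, 3, 4, 5, 6}
All non-empty? True
Pairwise disjoint? True
Covers U? True

Yes, valid partition


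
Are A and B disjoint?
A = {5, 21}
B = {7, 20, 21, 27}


Disjoint means A ∩ B = ∅.
A ∩ B = {21}
A ∩ B ≠ ∅, so A and B are NOT disjoint.

No, A and B are not disjoint (A ∩ B = {21})


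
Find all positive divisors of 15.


Checking each candidate:
Condition: positive divisors of 15
Result = {1, 3, 5, 15}

{1, 3, 5, 15}


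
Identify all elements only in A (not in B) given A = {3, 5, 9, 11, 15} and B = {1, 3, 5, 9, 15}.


A = {3, 5, 9, 11, 15}
B = {1, 3, 5, 9, 15}
Region: only in A (not in B)
Elements: {11}

Elements only in A (not in B): {11}


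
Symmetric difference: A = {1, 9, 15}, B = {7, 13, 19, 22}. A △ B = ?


A △ B = (A \ B) ∪ (B \ A) = elements in exactly one of A or B
A \ B = {1, 9, 15}
B \ A = {7, 13, 19, 22}
A △ B = {1, 7, 9, 13, 15, 19, 22}

A △ B = {1, 7, 9, 13, 15, 19, 22}


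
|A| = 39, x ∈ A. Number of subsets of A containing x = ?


Subsets of A containing x correspond to subsets of A \ {x}, which has 38 elements.
Count = 2^(n-1) = 2^38
= 274877906944

Number of subsets containing x = 274877906944


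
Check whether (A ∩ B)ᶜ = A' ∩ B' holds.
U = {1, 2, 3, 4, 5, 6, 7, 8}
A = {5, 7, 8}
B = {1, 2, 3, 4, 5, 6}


LHS: A ∩ B = {5}
(A ∩ B)' = U \ (A ∩ B) = {1, 2, 3, 4, 6, 7, 8}
A' = {1, 2, 3, 4, 6}, B' = {7, 8}
Claimed RHS: A' ∩ B' = ∅
Identity is INVALID: LHS = {1, 2, 3, 4, 6, 7, 8} but the RHS claimed here equals ∅. The correct form is (A ∩ B)' = A' ∪ B'.

Identity is invalid: (A ∩ B)' = {1, 2, 3, 4, 6, 7, 8} but A' ∩ B' = ∅. The correct De Morgan law is (A ∩ B)' = A' ∪ B'.


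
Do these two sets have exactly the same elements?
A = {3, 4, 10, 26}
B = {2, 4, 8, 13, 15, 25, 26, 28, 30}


Two sets are equal iff they have exactly the same elements.
A = {3, 4, 10, 26}
B = {2, 4, 8, 13, 15, 25, 26, 28, 30}
Differences: {2, 3, 8, 10, 13, 15, 25, 28, 30}
A ≠ B

No, A ≠ B


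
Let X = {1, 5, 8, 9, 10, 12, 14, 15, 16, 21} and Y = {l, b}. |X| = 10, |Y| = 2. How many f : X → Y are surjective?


n = |X| = 10, k = |Y| = 2. Surjections via inclusion-exclusion:
S(n,k) = Σ(-1)^i × C(k,i) × (k-i)^n, i=0 to k
i=0: (-1)^0×C(2,0)×2^10 = 1024
i=1: (-1)^1×C(2,1)×1^10 = -2
i=2: (-1)^2×C(2,2)×0^10 = 0
Total = 1022

Number of surjections = 1022


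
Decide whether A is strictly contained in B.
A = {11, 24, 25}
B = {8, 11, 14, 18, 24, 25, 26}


A ⊂ B requires: A ⊆ B AND A ≠ B.
A ⊆ B? Yes
A = B? No
A ⊂ B: Yes (A is a proper subset of B)

Yes, A ⊂ B


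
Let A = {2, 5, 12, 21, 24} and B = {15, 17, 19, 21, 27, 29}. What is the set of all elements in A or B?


A ∪ B = all elements in A or B (or both)
A = {2, 5, 12, 21, 24}
B = {15, 17, 19, 21, 27, 29}
A ∪ B = {2, 5, 12, 15, 17, 19, 21, 24, 27, 29}

A ∪ B = {2, 5, 12, 15, 17, 19, 21, 24, 27, 29}


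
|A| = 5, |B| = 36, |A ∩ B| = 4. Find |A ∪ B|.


|A ∪ B| = |A| + |B| - |A ∩ B|
= 5 + 36 - 4
= 37

|A ∪ B| = 37


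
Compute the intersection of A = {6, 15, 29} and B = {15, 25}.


A ∩ B = elements in both A and B
A = {6, 15, 29}
B = {15, 25}
A ∩ B = {15}

A ∩ B = {15}


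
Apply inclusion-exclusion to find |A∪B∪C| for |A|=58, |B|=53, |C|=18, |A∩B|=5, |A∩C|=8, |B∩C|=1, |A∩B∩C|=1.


|A∪B∪C| = |A|+|B|+|C| - |A∩B|-|A∩C|-|B∩C| + |A∩B∩C|
= 58+53+18 - 5-8-1 + 1
= 129 - 14 + 1
= 116

|A ∪ B ∪ C| = 116


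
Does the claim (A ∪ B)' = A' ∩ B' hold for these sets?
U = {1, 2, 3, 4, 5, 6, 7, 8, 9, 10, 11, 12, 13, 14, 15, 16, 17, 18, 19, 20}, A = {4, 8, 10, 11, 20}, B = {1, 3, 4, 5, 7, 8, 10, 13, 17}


LHS: A ∪ B = {1, 3, 4, 5, 7, 8, 10, 11, 13, 17, 20}
(A ∪ B)' = U \ (A ∪ B) = {2, 6, 9, 12, 14, 15, 16, 18, 19}
A' = {1, 2, 3, 5, 6, 7, 9, 12, 13, 14, 15, 16, 17, 18, 19}, B' = {2, 6, 9, 11, 12, 14, 15, 16, 18, 19, 20}
Claimed RHS: A' ∩ B' = {2, 6, 9, 12, 14, 15, 16, 18, 19}
Identity is VALID: LHS = RHS = {2, 6, 9, 12, 14, 15, 16, 18, 19} ✓

Identity is valid. (A ∪ B)' = A' ∩ B' = {2, 6, 9, 12, 14, 15, 16, 18, 19}


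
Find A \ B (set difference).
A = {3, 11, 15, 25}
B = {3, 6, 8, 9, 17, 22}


A \ B = elements in A but not in B
A = {3, 11, 15, 25}
B = {3, 6, 8, 9, 17, 22}
Remove from A any elements in B
A \ B = {11, 15, 25}

A \ B = {11, 15, 25}


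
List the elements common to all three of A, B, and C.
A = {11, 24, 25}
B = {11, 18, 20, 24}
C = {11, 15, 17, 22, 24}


A ∩ B = {11, 24}
(A ∩ B) ∩ C = {11, 24}

A ∩ B ∩ C = {11, 24}


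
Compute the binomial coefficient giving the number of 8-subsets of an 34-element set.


C(n,k) = n! / (k!(n-k)!)
C(34,8) = 34! / (8!26!)
= 18156204

C(34,8) = 18156204


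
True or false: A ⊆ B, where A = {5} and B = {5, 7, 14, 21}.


A ⊆ B means every element of A is in B.
All elements of A are in B.
So A ⊆ B.

Yes, A ⊆ B


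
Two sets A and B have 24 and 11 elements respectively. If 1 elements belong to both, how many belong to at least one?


|A ∪ B| = |A| + |B| - |A ∩ B|
= 24 + 11 - 1
= 34

|A ∪ B| = 34


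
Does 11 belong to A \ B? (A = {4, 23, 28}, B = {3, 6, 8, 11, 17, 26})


A = {4, 23, 28}, B = {3, 6, 8, 11, 17, 26}
A \ B = elements in A but not in B
A \ B = {4, 23, 28}
Checking if 11 ∈ A \ B
11 is not in A \ B → False

11 ∉ A \ B


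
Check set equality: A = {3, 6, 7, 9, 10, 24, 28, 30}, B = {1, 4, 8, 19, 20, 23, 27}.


Two sets are equal iff they have exactly the same elements.
A = {3, 6, 7, 9, 10, 24, 28, 30}
B = {1, 4, 8, 19, 20, 23, 27}
Differences: {1, 3, 4, 6, 7, 8, 9, 10, 19, 20, 23, 24, 27, 28, 30}
A ≠ B

No, A ≠ B


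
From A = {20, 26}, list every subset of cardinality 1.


|A| = 2, so A has C(2,1) = 2 subsets of size 1.
Enumerate by choosing 1 elements from A at a time:
{20}, {26}

1-element subsets (2 total): {20}, {26}


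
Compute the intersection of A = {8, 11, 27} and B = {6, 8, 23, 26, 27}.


A ∩ B = elements in both A and B
A = {8, 11, 27}
B = {6, 8, 23, 26, 27}
A ∩ B = {8, 27}

A ∩ B = {8, 27}


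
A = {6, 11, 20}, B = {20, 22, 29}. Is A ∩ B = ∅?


Disjoint means A ∩ B = ∅.
A ∩ B = {20}
A ∩ B ≠ ∅, so A and B are NOT disjoint.

No, A and B are not disjoint (A ∩ B = {20})


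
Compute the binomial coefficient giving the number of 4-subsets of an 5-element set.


C(n,k) = n! / (k!(n-k)!)
C(5,4) = 5! / (4!1!)
= 5

C(5,4) = 5


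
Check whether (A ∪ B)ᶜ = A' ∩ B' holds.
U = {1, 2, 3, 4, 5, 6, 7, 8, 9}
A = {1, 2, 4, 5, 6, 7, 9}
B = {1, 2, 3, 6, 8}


LHS: A ∪ B = {1, 2, 3, 4, 5, 6, 7, 8, 9}
(A ∪ B)' = U \ (A ∪ B) = ∅
A' = {3, 8}, B' = {4, 5, 7, 9}
Claimed RHS: A' ∩ B' = ∅
Identity is VALID: LHS = RHS = ∅ ✓

Identity is valid. (A ∪ B)' = A' ∩ B' = ∅


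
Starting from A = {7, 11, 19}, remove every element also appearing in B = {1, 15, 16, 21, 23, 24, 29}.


A \ B = elements in A but not in B
A = {7, 11, 19}
B = {1, 15, 16, 21, 23, 24, 29}
Remove from A any elements in B
A \ B = {7, 11, 19}

A \ B = {7, 11, 19}


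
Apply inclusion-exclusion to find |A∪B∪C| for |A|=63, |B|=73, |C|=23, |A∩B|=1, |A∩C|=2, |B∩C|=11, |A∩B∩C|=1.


|A∪B∪C| = |A|+|B|+|C| - |A∩B|-|A∩C|-|B∩C| + |A∩B∩C|
= 63+73+23 - 1-2-11 + 1
= 159 - 14 + 1
= 146

|A ∪ B ∪ C| = 146


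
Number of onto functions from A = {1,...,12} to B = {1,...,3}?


n = |A| = 12, k = |B| = 3. Surjections via inclusion-exclusion:
S(n,k) = Σ(-1)^i × C(k,i) × (k-i)^n, i=0 to k
i=0: (-1)^0×C(3,0)×3^12 = 531441
i=1: (-1)^1×C(3,1)×2^12 = -12288
i=2: (-1)^2×C(3,2)×1^12 = 3
i=3: (-1)^3×C(3,3)×0^12 = 0
Total = 519156

Number of surjections = 519156


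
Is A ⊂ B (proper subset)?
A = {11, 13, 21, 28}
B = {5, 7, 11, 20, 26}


A ⊂ B requires: A ⊆ B AND A ≠ B.
A ⊆ B? No
A ⊄ B, so A is not a proper subset.

No, A is not a proper subset of B


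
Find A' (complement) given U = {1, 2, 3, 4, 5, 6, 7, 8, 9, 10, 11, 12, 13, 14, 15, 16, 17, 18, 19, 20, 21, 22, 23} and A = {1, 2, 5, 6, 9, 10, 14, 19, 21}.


Aᶜ = U \ A = elements in U but not in A
U = {1, 2, 3, 4, 5, 6, 7, 8, 9, 10, 11, 12, 13, 14, 15, 16, 17, 18, 19, 20, 21, 22, 23}
A = {1, 2, 5, 6, 9, 10, 14, 19, 21}
Aᶜ = {3, 4, 7, 8, 11, 12, 13, 15, 16, 17, 18, 20, 22, 23}

Aᶜ = {3, 4, 7, 8, 11, 12, 13, 15, 16, 17, 18, 20, 22, 23}


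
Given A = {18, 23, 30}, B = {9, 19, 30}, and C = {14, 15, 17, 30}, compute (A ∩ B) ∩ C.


A ∩ B = {30}
(A ∩ B) ∩ C = {30}

A ∩ B ∩ C = {30}


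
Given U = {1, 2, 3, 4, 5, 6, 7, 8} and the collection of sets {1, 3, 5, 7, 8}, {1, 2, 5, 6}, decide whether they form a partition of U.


A partition requires: (1) non-empty parts, (2) pairwise disjoint, (3) union = U
Parts: {1, 3, 5, 7, 8}, {1, 2, 5, 6}
Union of parts: {1, 2, 3, 5, 6, 7, 8}
U = {1, 2, 3, 4, 5, 6, 7, 8}
All non-empty? True
Pairwise disjoint? False
Covers U? False

No, not a valid partition


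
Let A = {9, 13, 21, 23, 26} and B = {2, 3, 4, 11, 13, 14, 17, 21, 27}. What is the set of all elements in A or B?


A ∪ B = all elements in A or B (or both)
A = {9, 13, 21, 23, 26}
B = {2, 3, 4, 11, 13, 14, 17, 21, 27}
A ∪ B = {2, 3, 4, 9, 11, 13, 14, 17, 21, 23, 26, 27}

A ∪ B = {2, 3, 4, 9, 11, 13, 14, 17, 21, 23, 26, 27}


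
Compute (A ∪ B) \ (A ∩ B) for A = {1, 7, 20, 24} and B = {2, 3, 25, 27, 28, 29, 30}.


A △ B = (A \ B) ∪ (B \ A) = elements in exactly one of A or B
A \ B = {1, 7, 20, 24}
B \ A = {2, 3, 25, 27, 28, 29, 30}
A △ B = {1, 2, 3, 7, 20, 24, 25, 27, 28, 29, 30}

A △ B = {1, 2, 3, 7, 20, 24, 25, 27, 28, 29, 30}


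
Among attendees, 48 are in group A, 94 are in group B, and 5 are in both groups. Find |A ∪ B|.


|A ∪ B| = |A| + |B| - |A ∩ B|
= 48 + 94 - 5
= 137

|A ∪ B| = 137


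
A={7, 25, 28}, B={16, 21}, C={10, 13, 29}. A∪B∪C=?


A ∪ B = {7, 16, 21, 25, 28}
(A ∪ B) ∪ C = {7, 10, 13, 16, 21, 25, 28, 29}

A ∪ B ∪ C = {7, 10, 13, 16, 21, 25, 28, 29}


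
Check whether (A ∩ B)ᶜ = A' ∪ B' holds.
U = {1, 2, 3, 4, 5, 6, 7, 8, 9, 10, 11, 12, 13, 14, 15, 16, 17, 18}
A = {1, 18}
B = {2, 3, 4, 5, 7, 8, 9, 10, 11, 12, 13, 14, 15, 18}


LHS: A ∩ B = {18}
(A ∩ B)' = U \ (A ∩ B) = {1, 2, 3, 4, 5, 6, 7, 8, 9, 10, 11, 12, 13, 14, 15, 16, 17}
A' = {2, 3, 4, 5, 6, 7, 8, 9, 10, 11, 12, 13, 14, 15, 16, 17}, B' = {1, 6, 16, 17}
Claimed RHS: A' ∪ B' = {1, 2, 3, 4, 5, 6, 7, 8, 9, 10, 11, 12, 13, 14, 15, 16, 17}
Identity is VALID: LHS = RHS = {1, 2, 3, 4, 5, 6, 7, 8, 9, 10, 11, 12, 13, 14, 15, 16, 17} ✓

Identity is valid. (A ∩ B)' = A' ∪ B' = {1, 2, 3, 4, 5, 6, 7, 8, 9, 10, 11, 12, 13, 14, 15, 16, 17}


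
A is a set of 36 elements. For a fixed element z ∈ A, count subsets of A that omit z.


Subsets of A avoiding z are subsets of A \ {z}, which has 35 elements.
Count = 2^(n-1) = 2^35
= 34359738368

Number of subsets avoiding z = 34359738368


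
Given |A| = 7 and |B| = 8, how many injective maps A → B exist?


An injection sends each of |A| = 7 inputs to a distinct output in B.
# injections = |B|·(|B|-1)·…·(|B|-|A|+1) = 8! / (8 - 7)!
= 8 × 7 × 6 × 5 × 4 × 3 × 2
= 40320

Number of injections = 40320


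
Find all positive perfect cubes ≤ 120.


Checking each candidate:
Condition: positive perfect cubes ≤ 120
Result = {1, 8, 27, 64}

{1, 8, 27, 64}


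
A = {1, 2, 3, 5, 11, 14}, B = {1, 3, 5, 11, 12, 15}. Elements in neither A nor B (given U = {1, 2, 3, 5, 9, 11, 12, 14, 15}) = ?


A = {1, 2, 3, 5, 11, 14}
B = {1, 3, 5, 11, 12, 15}
Region: in neither A nor B (given U = {1, 2, 3, 5, 9, 11, 12, 14, 15})
Elements: {9}

Elements in neither A nor B (given U = {1, 2, 3, 5, 9, 11, 12, 14, 15}): {9}


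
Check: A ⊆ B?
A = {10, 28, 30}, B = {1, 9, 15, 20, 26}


A ⊆ B means every element of A is in B.
Elements in A not in B: {10, 28, 30}
So A ⊄ B.

No, A ⊄ B


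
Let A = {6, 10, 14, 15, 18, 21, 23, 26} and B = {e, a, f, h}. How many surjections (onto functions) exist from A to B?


n = |A| = 8, k = |B| = 4. Surjections via inclusion-exclusion:
S(n,k) = Σ(-1)^i × C(k,i) × (k-i)^n, i=0 to k
i=0: (-1)^0×C(4,0)×4^8 = 65536
i=1: (-1)^1×C(4,1)×3^8 = -26244
i=2: (-1)^2×C(4,2)×2^8 = 1536
i=3: (-1)^3×C(4,3)×1^8 = -4
i=4: (-1)^4×C(4,4)×0^8 = 0
Total = 40824

Number of surjections = 40824


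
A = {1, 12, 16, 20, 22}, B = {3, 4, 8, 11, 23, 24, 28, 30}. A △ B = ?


A △ B = (A \ B) ∪ (B \ A) = elements in exactly one of A or B
A \ B = {1, 12, 16, 20, 22}
B \ A = {3, 4, 8, 11, 23, 24, 28, 30}
A △ B = {1, 3, 4, 8, 11, 12, 16, 20, 22, 23, 24, 28, 30}

A △ B = {1, 3, 4, 8, 11, 12, 16, 20, 22, 23, 24, 28, 30}


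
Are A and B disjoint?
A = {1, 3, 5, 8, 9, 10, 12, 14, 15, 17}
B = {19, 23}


Disjoint means A ∩ B = ∅.
A ∩ B = ∅
A ∩ B = ∅, so A and B are disjoint.

Yes, A and B are disjoint


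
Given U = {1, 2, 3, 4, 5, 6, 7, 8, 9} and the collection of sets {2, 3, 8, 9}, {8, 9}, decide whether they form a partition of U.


A partition requires: (1) non-empty parts, (2) pairwise disjoint, (3) union = U
Parts: {2, 3, 8, 9}, {8, 9}
Union of parts: {2, 3, 8, 9}
U = {1, 2, 3, 4, 5, 6, 7, 8, 9}
All non-empty? True
Pairwise disjoint? False
Covers U? False

No, not a valid partition


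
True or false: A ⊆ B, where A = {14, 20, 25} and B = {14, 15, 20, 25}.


A ⊆ B means every element of A is in B.
All elements of A are in B.
So A ⊆ B.

Yes, A ⊆ B


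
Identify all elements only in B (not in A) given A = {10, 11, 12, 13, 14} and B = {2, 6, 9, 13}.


A = {10, 11, 12, 13, 14}
B = {2, 6, 9, 13}
Region: only in B (not in A)
Elements: {2, 6, 9}

Elements only in B (not in A): {2, 6, 9}


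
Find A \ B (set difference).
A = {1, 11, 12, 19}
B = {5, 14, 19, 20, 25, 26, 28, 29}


A \ B = elements in A but not in B
A = {1, 11, 12, 19}
B = {5, 14, 19, 20, 25, 26, 28, 29}
Remove from A any elements in B
A \ B = {1, 11, 12}

A \ B = {1, 11, 12}


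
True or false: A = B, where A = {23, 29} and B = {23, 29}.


Two sets are equal iff they have exactly the same elements.
A = {23, 29}
B = {23, 29}
Same elements → A = B

Yes, A = B


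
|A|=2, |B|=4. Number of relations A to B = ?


A relation from A to B is any subset of A × B.
|A × B| = 2 × 4 = 8
# relations = 2^|A × B| = 2^8 = 256

Number of relations = 256


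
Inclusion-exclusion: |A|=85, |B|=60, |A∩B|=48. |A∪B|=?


|A ∪ B| = |A| + |B| - |A ∩ B|
= 85 + 60 - 48
= 97

|A ∪ B| = 97


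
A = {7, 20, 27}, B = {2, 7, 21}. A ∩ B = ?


A ∩ B = elements in both A and B
A = {7, 20, 27}
B = {2, 7, 21}
A ∩ B = {7}

A ∩ B = {7}


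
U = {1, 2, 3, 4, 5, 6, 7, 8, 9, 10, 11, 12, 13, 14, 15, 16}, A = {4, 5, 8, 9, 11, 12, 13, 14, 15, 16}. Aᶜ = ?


Aᶜ = U \ A = elements in U but not in A
U = {1, 2, 3, 4, 5, 6, 7, 8, 9, 10, 11, 12, 13, 14, 15, 16}
A = {4, 5, 8, 9, 11, 12, 13, 14, 15, 16}
Aᶜ = {1, 2, 3, 6, 7, 10}

Aᶜ = {1, 2, 3, 6, 7, 10}


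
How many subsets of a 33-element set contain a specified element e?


Subsets of A containing e correspond to subsets of A \ {e}, which has 32 elements.
Count = 2^(n-1) = 2^32
= 4294967296

Number of subsets containing e = 4294967296


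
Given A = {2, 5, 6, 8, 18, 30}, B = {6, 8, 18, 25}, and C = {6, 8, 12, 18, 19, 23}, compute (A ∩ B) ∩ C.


A ∩ B = {6, 8, 18}
(A ∩ B) ∩ C = {6, 8, 18}

A ∩ B ∩ C = {6, 8, 18}


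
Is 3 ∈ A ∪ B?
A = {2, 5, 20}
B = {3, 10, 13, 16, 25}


A = {2, 5, 20}, B = {3, 10, 13, 16, 25}
A ∪ B = all elements in A or B
A ∪ B = {2, 3, 5, 10, 13, 16, 20, 25}
Checking if 3 ∈ A ∪ B
3 is in A ∪ B → True

3 ∈ A ∪ B


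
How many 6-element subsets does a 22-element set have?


C(n,k) = n! / (k!(n-k)!)
C(22,6) = 22! / (6!16!)
= 74613

C(22,6) = 74613


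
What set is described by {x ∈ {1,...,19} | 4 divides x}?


Checking each candidate:
Condition: multiples of 4 in {1,...,19}
Result = {4, 8, 12, 16}

{4, 8, 12, 16}


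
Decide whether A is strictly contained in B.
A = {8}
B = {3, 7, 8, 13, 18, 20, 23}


A ⊂ B requires: A ⊆ B AND A ≠ B.
A ⊆ B? Yes
A = B? No
A ⊂ B: Yes (A is a proper subset of B)

Yes, A ⊂ B


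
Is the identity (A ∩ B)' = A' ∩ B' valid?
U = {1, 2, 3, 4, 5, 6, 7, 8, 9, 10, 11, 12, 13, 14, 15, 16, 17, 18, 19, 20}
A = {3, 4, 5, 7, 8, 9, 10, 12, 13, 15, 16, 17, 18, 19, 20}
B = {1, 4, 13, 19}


LHS: A ∩ B = {4, 13, 19}
(A ∩ B)' = U \ (A ∩ B) = {1, 2, 3, 5, 6, 7, 8, 9, 10, 11, 12, 14, 15, 16, 17, 18, 20}
A' = {1, 2, 6, 11, 14}, B' = {2, 3, 5, 6, 7, 8, 9, 10, 11, 12, 14, 15, 16, 17, 18, 20}
Claimed RHS: A' ∩ B' = {2, 6, 11, 14}
Identity is INVALID: LHS = {1, 2, 3, 5, 6, 7, 8, 9, 10, 11, 12, 14, 15, 16, 17, 18, 20} but the RHS claimed here equals {2, 6, 11, 14}. The correct form is (A ∩ B)' = A' ∪ B'.

Identity is invalid: (A ∩ B)' = {1, 2, 3, 5, 6, 7, 8, 9, 10, 11, 12, 14, 15, 16, 17, 18, 20} but A' ∩ B' = {2, 6, 11, 14}. The correct De Morgan law is (A ∩ B)' = A' ∪ B'.


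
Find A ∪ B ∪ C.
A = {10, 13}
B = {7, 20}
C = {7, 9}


A ∪ B = {7, 10, 13, 20}
(A ∪ B) ∪ C = {7, 9, 10, 13, 20}

A ∪ B ∪ C = {7, 9, 10, 13, 20}


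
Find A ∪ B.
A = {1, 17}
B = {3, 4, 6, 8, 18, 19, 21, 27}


A ∪ B = all elements in A or B (or both)
A = {1, 17}
B = {3, 4, 6, 8, 18, 19, 21, 27}
A ∪ B = {1, 3, 4, 6, 8, 17, 18, 19, 21, 27}

A ∪ B = {1, 3, 4, 6, 8, 17, 18, 19, 21, 27}


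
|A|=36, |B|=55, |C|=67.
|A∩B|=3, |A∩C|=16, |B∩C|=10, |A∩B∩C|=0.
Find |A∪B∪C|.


|A∪B∪C| = |A|+|B|+|C| - |A∩B|-|A∩C|-|B∩C| + |A∩B∩C|
= 36+55+67 - 3-16-10 + 0
= 158 - 29 + 0
= 129

|A ∪ B ∪ C| = 129


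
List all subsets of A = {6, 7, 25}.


|A| = 3, so |P(A)| = 2^3 = 8
Enumerate subsets by cardinality (0 to 3):
∅, {6}, {7}, {25}, {6, 7}, {6, 25}, {7, 25}, {6, 7, 25}

P(A) has 8 subsets: ∅, {6}, {7}, {25}, {6, 7}, {6, 25}, {7, 25}, {6, 7, 25}


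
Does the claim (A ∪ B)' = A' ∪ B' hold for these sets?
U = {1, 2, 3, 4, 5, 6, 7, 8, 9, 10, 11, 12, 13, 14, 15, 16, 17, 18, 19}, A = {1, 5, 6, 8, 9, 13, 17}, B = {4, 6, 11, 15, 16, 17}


LHS: A ∪ B = {1, 4, 5, 6, 8, 9, 11, 13, 15, 16, 17}
(A ∪ B)' = U \ (A ∪ B) = {2, 3, 7, 10, 12, 14, 18, 19}
A' = {2, 3, 4, 7, 10, 11, 12, 14, 15, 16, 18, 19}, B' = {1, 2, 3, 5, 7, 8, 9, 10, 12, 13, 14, 18, 19}
Claimed RHS: A' ∪ B' = {1, 2, 3, 4, 5, 7, 8, 9, 10, 11, 12, 13, 14, 15, 16, 18, 19}
Identity is INVALID: LHS = {2, 3, 7, 10, 12, 14, 18, 19} but the RHS claimed here equals {1, 2, 3, 4, 5, 7, 8, 9, 10, 11, 12, 13, 14, 15, 16, 18, 19}. The correct form is (A ∪ B)' = A' ∩ B'.

Identity is invalid: (A ∪ B)' = {2, 3, 7, 10, 12, 14, 18, 19} but A' ∪ B' = {1, 2, 3, 4, 5, 7, 8, 9, 10, 11, 12, 13, 14, 15, 16, 18, 19}. The correct De Morgan law is (A ∪ B)' = A' ∩ B'.


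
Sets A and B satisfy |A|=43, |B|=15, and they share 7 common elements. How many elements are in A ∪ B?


|A ∪ B| = |A| + |B| - |A ∩ B|
= 43 + 15 - 7
= 51

|A ∪ B| = 51


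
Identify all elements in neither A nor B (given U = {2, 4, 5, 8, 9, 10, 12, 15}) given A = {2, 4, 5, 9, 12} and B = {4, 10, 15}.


A = {2, 4, 5, 9, 12}
B = {4, 10, 15}
Region: in neither A nor B (given U = {2, 4, 5, 8, 9, 10, 12, 15})
Elements: {8}

Elements in neither A nor B (given U = {2, 4, 5, 8, 9, 10, 12, 15}): {8}


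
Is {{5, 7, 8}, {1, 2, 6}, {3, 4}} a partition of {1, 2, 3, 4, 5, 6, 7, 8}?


A partition requires: (1) non-empty parts, (2) pairwise disjoint, (3) union = U
Parts: {5, 7, 8}, {1, 2, 6}, {3, 4}
Union of parts: {1, 2, 3, 4, 5, 6, 7, 8}
U = {1, 2, 3, 4, 5, 6, 7, 8}
All non-empty? True
Pairwise disjoint? True
Covers U? True

Yes, valid partition


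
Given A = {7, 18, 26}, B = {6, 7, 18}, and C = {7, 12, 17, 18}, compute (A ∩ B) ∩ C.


A ∩ B = {7, 18}
(A ∩ B) ∩ C = {7, 18}

A ∩ B ∩ C = {7, 18}


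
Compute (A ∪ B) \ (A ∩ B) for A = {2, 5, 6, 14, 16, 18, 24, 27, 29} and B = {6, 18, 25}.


A △ B = (A \ B) ∪ (B \ A) = elements in exactly one of A or B
A \ B = {2, 5, 14, 16, 24, 27, 29}
B \ A = {25}
A △ B = {2, 5, 14, 16, 24, 25, 27, 29}

A △ B = {2, 5, 14, 16, 24, 25, 27, 29}


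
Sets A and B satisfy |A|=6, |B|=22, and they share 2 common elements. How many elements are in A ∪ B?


|A ∪ B| = |A| + |B| - |A ∩ B|
= 6 + 22 - 2
= 26

|A ∪ B| = 26


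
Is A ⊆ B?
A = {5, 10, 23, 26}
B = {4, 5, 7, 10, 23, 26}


A ⊆ B means every element of A is in B.
All elements of A are in B.
So A ⊆ B.

Yes, A ⊆ B


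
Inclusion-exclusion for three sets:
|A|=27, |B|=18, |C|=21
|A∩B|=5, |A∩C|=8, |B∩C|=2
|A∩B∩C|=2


|A∪B∪C| = |A|+|B|+|C| - |A∩B|-|A∩C|-|B∩C| + |A∩B∩C|
= 27+18+21 - 5-8-2 + 2
= 66 - 15 + 2
= 53

|A ∪ B ∪ C| = 53


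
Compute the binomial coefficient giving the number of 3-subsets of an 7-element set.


C(n,k) = n! / (k!(n-k)!)
C(7,3) = 7! / (3!4!)
= 35

C(7,3) = 35


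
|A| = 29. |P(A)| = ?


Number of subsets = 2^n
= 2^29
= 536870912

|P(A)| = 536870912


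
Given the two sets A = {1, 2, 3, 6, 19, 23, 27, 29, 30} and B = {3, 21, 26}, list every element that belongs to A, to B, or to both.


A ∪ B = all elements in A or B (or both)
A = {1, 2, 3, 6, 19, 23, 27, 29, 30}
B = {3, 21, 26}
A ∪ B = {1, 2, 3, 6, 19, 21, 23, 26, 27, 29, 30}

A ∪ B = {1, 2, 3, 6, 19, 21, 23, 26, 27, 29, 30}


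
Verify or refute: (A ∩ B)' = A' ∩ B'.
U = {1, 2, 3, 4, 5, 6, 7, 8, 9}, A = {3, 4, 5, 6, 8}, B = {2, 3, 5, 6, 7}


LHS: A ∩ B = {3, 5, 6}
(A ∩ B)' = U \ (A ∩ B) = {1, 2, 4, 7, 8, 9}
A' = {1, 2, 7, 9}, B' = {1, 4, 8, 9}
Claimed RHS: A' ∩ B' = {1, 9}
Identity is INVALID: LHS = {1, 2, 4, 7, 8, 9} but the RHS claimed here equals {1, 9}. The correct form is (A ∩ B)' = A' ∪ B'.

Identity is invalid: (A ∩ B)' = {1, 2, 4, 7, 8, 9} but A' ∩ B' = {1, 9}. The correct De Morgan law is (A ∩ B)' = A' ∪ B'.


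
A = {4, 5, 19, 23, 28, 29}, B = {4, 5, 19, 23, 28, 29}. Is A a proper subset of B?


A ⊂ B requires: A ⊆ B AND A ≠ B.
A ⊆ B? Yes
A = B? Yes
A = B, so A is not a PROPER subset.

No, A is not a proper subset of B


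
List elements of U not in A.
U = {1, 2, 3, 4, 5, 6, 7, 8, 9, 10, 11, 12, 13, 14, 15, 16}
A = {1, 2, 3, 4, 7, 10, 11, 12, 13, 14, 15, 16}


Aᶜ = U \ A = elements in U but not in A
U = {1, 2, 3, 4, 5, 6, 7, 8, 9, 10, 11, 12, 13, 14, 15, 16}
A = {1, 2, 3, 4, 7, 10, 11, 12, 13, 14, 15, 16}
Aᶜ = {5, 6, 8, 9}

Aᶜ = {5, 6, 8, 9}


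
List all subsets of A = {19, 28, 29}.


|A| = 3, so |P(A)| = 2^3 = 8
Enumerate subsets by cardinality (0 to 3):
∅, {19}, {28}, {29}, {19, 28}, {19, 29}, {28, 29}, {19, 28, 29}

P(A) has 8 subsets: ∅, {19}, {28}, {29}, {19, 28}, {19, 29}, {28, 29}, {19, 28, 29}


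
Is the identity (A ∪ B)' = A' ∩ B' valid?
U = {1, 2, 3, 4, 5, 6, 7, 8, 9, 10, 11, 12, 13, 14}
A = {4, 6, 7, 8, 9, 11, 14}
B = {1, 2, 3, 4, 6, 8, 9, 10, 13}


LHS: A ∪ B = {1, 2, 3, 4, 6, 7, 8, 9, 10, 11, 13, 14}
(A ∪ B)' = U \ (A ∪ B) = {5, 12}
A' = {1, 2, 3, 5, 10, 12, 13}, B' = {5, 7, 11, 12, 14}
Claimed RHS: A' ∩ B' = {5, 12}
Identity is VALID: LHS = RHS = {5, 12} ✓

Identity is valid. (A ∪ B)' = A' ∩ B' = {5, 12}


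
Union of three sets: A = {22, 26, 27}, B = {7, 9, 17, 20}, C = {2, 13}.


A ∪ B = {7, 9, 17, 20, 22, 26, 27}
(A ∪ B) ∪ C = {2, 7, 9, 13, 17, 20, 22, 26, 27}

A ∪ B ∪ C = {2, 7, 9, 13, 17, 20, 22, 26, 27}


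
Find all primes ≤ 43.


Checking each candidate:
Condition: primes ≤ 43
Result = {2, 3, 5, 7, 11, 13, 17, 19, 23, 29, 31, 37, 41, 43}

{2, 3, 5, 7, 11, 13, 17, 19, 23, 29, 31, 37, 41, 43}


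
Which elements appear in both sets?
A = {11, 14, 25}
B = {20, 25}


A ∩ B = elements in both A and B
A = {11, 14, 25}
B = {20, 25}
A ∩ B = {25}

A ∩ B = {25}


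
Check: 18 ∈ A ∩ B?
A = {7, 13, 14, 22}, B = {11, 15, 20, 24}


A = {7, 13, 14, 22}, B = {11, 15, 20, 24}
A ∩ B = elements in both A and B
A ∩ B = ∅
Checking if 18 ∈ A ∩ B
18 is not in A ∩ B → False

18 ∉ A ∩ B


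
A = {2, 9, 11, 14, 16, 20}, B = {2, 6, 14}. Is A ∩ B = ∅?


Disjoint means A ∩ B = ∅.
A ∩ B = {2, 14}
A ∩ B ≠ ∅, so A and B are NOT disjoint.

No, A and B are not disjoint (A ∩ B = {2, 14})


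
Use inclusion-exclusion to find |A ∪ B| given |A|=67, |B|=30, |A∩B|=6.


|A ∪ B| = |A| + |B| - |A ∩ B|
= 67 + 30 - 6
= 91

|A ∪ B| = 91


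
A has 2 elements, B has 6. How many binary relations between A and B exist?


A relation from A to B is any subset of A × B.
|A × B| = 2 × 6 = 12
# relations = 2^|A × B| = 2^12 = 4096

Number of relations = 4096


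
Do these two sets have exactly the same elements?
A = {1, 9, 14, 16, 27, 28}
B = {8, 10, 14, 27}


Two sets are equal iff they have exactly the same elements.
A = {1, 9, 14, 16, 27, 28}
B = {8, 10, 14, 27}
Differences: {1, 8, 9, 10, 16, 28}
A ≠ B

No, A ≠ B


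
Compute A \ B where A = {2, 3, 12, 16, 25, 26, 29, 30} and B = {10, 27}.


A \ B = elements in A but not in B
A = {2, 3, 12, 16, 25, 26, 29, 30}
B = {10, 27}
Remove from A any elements in B
A \ B = {2, 3, 12, 16, 25, 26, 29, 30}

A \ B = {2, 3, 12, 16, 25, 26, 29, 30}


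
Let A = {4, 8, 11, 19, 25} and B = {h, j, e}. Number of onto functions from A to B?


n = |A| = 5, k = |B| = 3. Surjections via inclusion-exclusion:
S(n,k) = Σ(-1)^i × C(k,i) × (k-i)^n, i=0 to k
i=0: (-1)^0×C(3,0)×3^5 = 243
i=1: (-1)^1×C(3,1)×2^5 = -96
i=2: (-1)^2×C(3,2)×1^5 = 3
i=3: (-1)^3×C(3,3)×0^5 = 0
Total = 150

Number of surjections = 150


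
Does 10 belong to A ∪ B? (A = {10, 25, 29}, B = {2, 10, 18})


A = {10, 25, 29}, B = {2, 10, 18}
A ∪ B = all elements in A or B
A ∪ B = {2, 10, 18, 25, 29}
Checking if 10 ∈ A ∪ B
10 is in A ∪ B → True

10 ∈ A ∪ B


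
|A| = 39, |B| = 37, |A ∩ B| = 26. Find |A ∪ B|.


|A ∪ B| = |A| + |B| - |A ∩ B|
= 39 + 37 - 26
= 50

|A ∪ B| = 50


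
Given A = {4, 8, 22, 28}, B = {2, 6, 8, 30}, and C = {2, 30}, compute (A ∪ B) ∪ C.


A ∪ B = {2, 4, 6, 8, 22, 28, 30}
(A ∪ B) ∪ C = {2, 4, 6, 8, 22, 28, 30}

A ∪ B ∪ C = {2, 4, 6, 8, 22, 28, 30}


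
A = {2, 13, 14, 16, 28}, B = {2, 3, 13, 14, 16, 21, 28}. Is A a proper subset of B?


A ⊂ B requires: A ⊆ B AND A ≠ B.
A ⊆ B? Yes
A = B? No
A ⊂ B: Yes (A is a proper subset of B)

Yes, A ⊂ B


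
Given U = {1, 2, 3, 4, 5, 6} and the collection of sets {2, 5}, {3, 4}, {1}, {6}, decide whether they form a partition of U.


A partition requires: (1) non-empty parts, (2) pairwise disjoint, (3) union = U
Parts: {2, 5}, {3, 4}, {1}, {6}
Union of parts: {1, 2, 3, 4, 5, 6}
U = {1, 2, 3, 4, 5, 6}
All non-empty? True
Pairwise disjoint? True
Covers U? True

Yes, valid partition


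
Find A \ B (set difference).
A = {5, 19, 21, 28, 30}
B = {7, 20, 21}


A \ B = elements in A but not in B
A = {5, 19, 21, 28, 30}
B = {7, 20, 21}
Remove from A any elements in B
A \ B = {5, 19, 28, 30}

A \ B = {5, 19, 28, 30}


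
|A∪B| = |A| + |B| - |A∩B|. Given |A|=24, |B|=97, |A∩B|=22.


|A ∪ B| = |A| + |B| - |A ∩ B|
= 24 + 97 - 22
= 99

|A ∪ B| = 99


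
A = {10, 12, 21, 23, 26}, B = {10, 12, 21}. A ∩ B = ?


A ∩ B = elements in both A and B
A = {10, 12, 21, 23, 26}
B = {10, 12, 21}
A ∩ B = {10, 12, 21}

A ∩ B = {10, 12, 21}


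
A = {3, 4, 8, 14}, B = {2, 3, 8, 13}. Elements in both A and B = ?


A = {3, 4, 8, 14}
B = {2, 3, 8, 13}
Region: in both A and B
Elements: {3, 8}

Elements in both A and B: {3, 8}


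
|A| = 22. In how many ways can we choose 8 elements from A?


C(n,k) = n! / (k!(n-k)!)
C(22,8) = 22! / (8!14!)
= 319770

C(22,8) = 319770
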